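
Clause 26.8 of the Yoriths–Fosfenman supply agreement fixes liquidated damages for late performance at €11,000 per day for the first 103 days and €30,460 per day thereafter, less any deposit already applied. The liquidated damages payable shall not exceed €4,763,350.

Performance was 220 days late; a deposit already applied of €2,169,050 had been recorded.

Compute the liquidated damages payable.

First 103 days: 103 × €11,000 = €1,133,000
Remaining days: (220 − 103) × €30,460 = €3,563,820
Accrued per-day damages: €1,133,000 + €3,563,820 = €4,696,820
Less deposit already applied: €4,696,820 − €2,169,050 = €2,527,770
Cap at €4,763,350: €2,527,770 is within the cap, no reduction.

Liquidated damages: €2,527,770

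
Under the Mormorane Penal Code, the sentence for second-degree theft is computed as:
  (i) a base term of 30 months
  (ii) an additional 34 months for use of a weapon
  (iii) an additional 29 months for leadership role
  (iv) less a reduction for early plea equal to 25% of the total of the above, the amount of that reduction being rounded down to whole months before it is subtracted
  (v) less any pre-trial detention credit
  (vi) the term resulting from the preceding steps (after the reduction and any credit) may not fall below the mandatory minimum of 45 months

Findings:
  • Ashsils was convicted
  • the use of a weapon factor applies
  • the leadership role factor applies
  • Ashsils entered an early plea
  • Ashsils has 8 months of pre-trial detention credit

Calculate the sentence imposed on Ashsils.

Sentence: 62 months

Use of a weapon enhancement: +34 months
Leadership role enhancement: +29 months
Adjusted term: 30 months + 34 months + 29 months = 93 months
Early plea reduction: 25% of 93 months = 23 months (rounded down)
After reduction: 93 − 23 = 70 months
Less pre-trial detention credit: 70 months − 8 months = 62 months
Minimum 45 months: 62 months meets the minimum, no increase.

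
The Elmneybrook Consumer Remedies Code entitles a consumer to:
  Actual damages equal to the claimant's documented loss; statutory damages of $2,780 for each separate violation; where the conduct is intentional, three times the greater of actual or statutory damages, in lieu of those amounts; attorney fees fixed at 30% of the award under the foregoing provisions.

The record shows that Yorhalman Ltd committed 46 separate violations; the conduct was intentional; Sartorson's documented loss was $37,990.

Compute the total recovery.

Statutory damages: 46 × $2,780 = $127,880
Greater of actual damages ($37,990) or statutory damages ($127,880): $127,880
Trebled: 3 × $127,880 = $383,640
Attorney fees: 30% of $383,640 = $115,092
Total recovery: $383,640 + $115,092 = $498,732

$498,732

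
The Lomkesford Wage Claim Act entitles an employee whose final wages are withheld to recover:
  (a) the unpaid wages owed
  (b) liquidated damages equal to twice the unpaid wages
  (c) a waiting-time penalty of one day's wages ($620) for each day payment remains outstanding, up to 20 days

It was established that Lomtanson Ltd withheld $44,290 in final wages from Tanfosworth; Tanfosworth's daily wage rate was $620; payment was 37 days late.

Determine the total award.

$145,270

Doubled: 2 × $44,290 = $88,580
Penalty days: min(37, 20) = 20
Waiting-time penalty: 20 × $620 = $12,400
Total award: $44,290 + $88,580 + $12,400 = $145,270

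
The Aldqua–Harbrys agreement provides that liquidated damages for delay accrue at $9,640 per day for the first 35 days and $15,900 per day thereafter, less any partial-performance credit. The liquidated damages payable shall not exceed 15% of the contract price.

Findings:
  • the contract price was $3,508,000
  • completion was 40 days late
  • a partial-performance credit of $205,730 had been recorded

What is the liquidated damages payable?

$211,170

First 35 days: 35 × $9,640 = $337,400
Remaining days: (40 − 35) × $15,900 = $79,500
Accrued per-day damages: $337,400 + $79,500 = $416,900
Less partial-performance credit: $416,900 − $205,730 = $211,170
Cap: 15% of $3,508,000 = $526,200
Cap at $526,200: $211,170 is within the cap, no reduction.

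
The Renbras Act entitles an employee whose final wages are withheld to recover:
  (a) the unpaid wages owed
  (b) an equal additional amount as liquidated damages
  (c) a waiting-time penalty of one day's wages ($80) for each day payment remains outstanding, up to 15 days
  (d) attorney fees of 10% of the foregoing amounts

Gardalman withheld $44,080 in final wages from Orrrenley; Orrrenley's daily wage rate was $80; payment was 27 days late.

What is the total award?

$98,296

Liquidated damages (equal amount): $44,080
Penalty days: min(27, 15) = 15
Waiting-time penalty: 15 × $80 = $1,200
Subtotal: $44,080 + $44,080 + $1,200 = $89,360
Attorney fees: 10% of $89,360 = $8,936
Total award: $89,360 + $8,936 = $98,296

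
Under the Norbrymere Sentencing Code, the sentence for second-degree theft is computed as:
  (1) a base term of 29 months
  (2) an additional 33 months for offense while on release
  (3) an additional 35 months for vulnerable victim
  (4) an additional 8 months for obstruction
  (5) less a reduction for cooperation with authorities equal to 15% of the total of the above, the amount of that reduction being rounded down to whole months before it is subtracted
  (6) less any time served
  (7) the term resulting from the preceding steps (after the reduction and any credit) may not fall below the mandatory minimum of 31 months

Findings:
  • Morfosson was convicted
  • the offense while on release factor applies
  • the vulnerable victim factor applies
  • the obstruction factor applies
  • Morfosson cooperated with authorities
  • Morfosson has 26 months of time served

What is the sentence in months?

Sentence: 64 months

Offense while on release enhancement: +33 months
Vulnerable victim enhancement: +35 months
Obstruction enhancement: +8 months
Adjusted term: 29 months + 33 months + 35 months + 8 months = 105 months
Cooperation with authorities reduction: 15% of 105 months = 15 months (rounded down)
After reduction: 105 − 15 = 90 months
Less time served: 90 months − 26 months = 64 months
Minimum 31 months: 64 months meets the minimum, no increase.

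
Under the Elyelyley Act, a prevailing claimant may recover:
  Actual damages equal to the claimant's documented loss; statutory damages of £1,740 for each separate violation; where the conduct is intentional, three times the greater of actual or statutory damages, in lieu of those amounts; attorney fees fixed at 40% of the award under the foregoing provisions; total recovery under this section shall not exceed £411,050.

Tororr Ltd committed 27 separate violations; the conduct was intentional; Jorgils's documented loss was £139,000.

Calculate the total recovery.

Statutory damages: 27 × £1,740 = £46,980
Greater of actual damages (£139,000) or statutory damages (£46,980): £139,000
Trebled: 3 × £139,000 = £417,000
Attorney fees: 40% of £417,000 = £166,800
Total before cap: £417,000 + £166,800 = £583,800
Cap at £411,050: £583,800 exceeds the cap → £411,050

£411,050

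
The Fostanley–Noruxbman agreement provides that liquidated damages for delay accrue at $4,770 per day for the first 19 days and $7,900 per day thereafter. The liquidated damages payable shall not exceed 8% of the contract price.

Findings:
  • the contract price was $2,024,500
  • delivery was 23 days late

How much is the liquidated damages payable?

$122,230

First 19 days: 19 × $4,770 = $90,630
Remaining days: (23 − 19) × $7,900 = $31,600
Accrued per-day damages: $90,630 + $31,600 = $122,230
Cap: 8% of $2,024,500 = $161,960
Cap at $161,960: $122,230 is within the cap, no reduction.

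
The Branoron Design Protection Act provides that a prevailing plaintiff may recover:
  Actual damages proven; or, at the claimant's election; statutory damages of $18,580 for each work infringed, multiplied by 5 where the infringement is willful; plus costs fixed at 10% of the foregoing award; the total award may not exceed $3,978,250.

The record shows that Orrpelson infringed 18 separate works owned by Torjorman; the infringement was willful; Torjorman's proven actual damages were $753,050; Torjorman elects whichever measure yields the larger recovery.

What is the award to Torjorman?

Statutory damages: 18 × $18,580 = $334,440
Multiplied by 5: 5 × $334,440 = $1,672,200
Greater of actual damages ($753,050) or enhanced statutory damages ($1,672,200): $1,672,200
Costs: 10% of $1,672,200 = $167,220
Award plus costs: $1,672,200 + $167,220 = $1,839,420
Cap at $3,978,250: $1,839,420 is within the cap, no reduction.

Award: $1,839,420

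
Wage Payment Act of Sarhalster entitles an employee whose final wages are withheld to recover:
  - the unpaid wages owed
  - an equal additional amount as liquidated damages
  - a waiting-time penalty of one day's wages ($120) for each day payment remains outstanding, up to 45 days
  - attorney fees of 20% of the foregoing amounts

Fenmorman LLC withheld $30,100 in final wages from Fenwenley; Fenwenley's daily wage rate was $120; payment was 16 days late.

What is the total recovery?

Liquidated damages (equal amount): $30,100
Penalty days: min(16, 45) = 16
Waiting-time penalty: 16 × $120 = $1,920
Subtotal: $30,100 + $30,100 + $1,920 = $62,120
Attorney fees: 20% of $62,120 = $12,424
Total award: $62,120 + $12,424 = $74,544

$74,544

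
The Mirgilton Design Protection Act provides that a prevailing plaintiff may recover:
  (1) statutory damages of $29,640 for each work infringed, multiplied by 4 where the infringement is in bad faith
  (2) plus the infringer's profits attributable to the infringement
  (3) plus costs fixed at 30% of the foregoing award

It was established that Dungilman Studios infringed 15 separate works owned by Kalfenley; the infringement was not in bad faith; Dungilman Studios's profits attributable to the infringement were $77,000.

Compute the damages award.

Statutory damages: 15 × $29,640 = $444,600
Infringement not in bad faith: no ×4 enhancement.
Combined award: $444,600 + $77,000 = $521,600
Costs: 30% of $521,600 = $156,480
Award plus costs: $521,600 + $156,480 = $678,080

$678,080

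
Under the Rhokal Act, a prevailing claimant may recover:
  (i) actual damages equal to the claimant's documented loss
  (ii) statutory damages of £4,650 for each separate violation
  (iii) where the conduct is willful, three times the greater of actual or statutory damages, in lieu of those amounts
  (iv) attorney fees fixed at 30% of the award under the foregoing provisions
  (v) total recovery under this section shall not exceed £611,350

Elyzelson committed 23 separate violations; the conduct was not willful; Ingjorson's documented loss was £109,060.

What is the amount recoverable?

Statutory damages: 23 × £4,650 = £106,950
Conduct not willful: the in-lieu enhancement does not apply.
Actual plus statutory damages: £109,060 + £106,950 = £216,010
Attorney fees: 30% of £216,010 = £64,803
Total before cap: £216,010 + £64,803 = £280,813
Cap at £611,350: £280,813 is within the cap, no reduction.

£280,813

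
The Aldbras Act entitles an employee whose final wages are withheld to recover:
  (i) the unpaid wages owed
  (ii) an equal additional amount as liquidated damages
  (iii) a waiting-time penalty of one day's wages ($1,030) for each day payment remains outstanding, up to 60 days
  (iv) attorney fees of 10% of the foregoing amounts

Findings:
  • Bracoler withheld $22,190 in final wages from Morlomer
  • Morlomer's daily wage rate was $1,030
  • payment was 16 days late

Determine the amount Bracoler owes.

$66,946

Liquidated damages (equal amount): $22,190
Penalty days: min(16, 60) = 16
Waiting-time penalty: 16 × $1,030 = $16,480
Subtotal: $22,190 + $22,190 + $16,480 = $60,860
Attorney fees: 10% of $60,860 = $6,086
Total award: $60,860 + $6,086 = $66,946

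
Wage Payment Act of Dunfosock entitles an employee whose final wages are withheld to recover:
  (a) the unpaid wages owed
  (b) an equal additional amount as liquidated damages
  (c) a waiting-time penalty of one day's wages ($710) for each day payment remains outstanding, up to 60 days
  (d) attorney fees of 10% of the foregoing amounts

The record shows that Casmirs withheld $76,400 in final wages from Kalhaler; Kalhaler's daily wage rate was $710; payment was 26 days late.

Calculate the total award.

$188,386

Liquidated damages (equal amount): $76,400
Penalty days: min(26, 60) = 26
Waiting-time penalty: 26 × $710 = $18,460
Subtotal: $76,400 + $76,400 + $18,460 = $171,260
Attorney fees: 10% of $171,260 = $17,126
Total award: $171,260 + $17,126 = $188,386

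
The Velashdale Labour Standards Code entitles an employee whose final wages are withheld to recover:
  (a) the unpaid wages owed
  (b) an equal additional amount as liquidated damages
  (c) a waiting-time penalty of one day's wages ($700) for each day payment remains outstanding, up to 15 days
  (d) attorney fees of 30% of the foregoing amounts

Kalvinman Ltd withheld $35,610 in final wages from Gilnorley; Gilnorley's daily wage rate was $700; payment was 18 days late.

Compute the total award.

Liquidated damages (equal amount): $35,610
Penalty days: min(18, 15) = 15
Waiting-time penalty: 15 × $700 = $10,500
Subtotal: $35,610 + $35,610 + $10,500 = $81,720
Attorney fees: 30% of $81,720 = $24,516
Total award: $81,720 + $24,516 = $106,236

$106,236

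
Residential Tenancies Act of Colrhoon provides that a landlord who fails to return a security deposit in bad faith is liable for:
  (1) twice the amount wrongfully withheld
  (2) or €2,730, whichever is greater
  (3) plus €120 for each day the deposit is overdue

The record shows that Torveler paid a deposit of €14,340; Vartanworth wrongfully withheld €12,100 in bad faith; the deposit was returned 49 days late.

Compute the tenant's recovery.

Doubled: 2 × €12,100 = €24,200
Minimum €2,730: €24,200 meets the minimum, no increase.
Late-return penalty: 49 × €120 = €5,880
Damages plus late penalty: €24,200 + €5,880 = €30,080

€30,080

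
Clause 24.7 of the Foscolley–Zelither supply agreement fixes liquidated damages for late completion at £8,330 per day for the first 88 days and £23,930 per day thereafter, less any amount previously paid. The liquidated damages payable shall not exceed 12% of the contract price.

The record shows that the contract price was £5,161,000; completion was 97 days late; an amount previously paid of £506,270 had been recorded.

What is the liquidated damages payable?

First 88 days: 88 × £8,330 = £733,040
Remaining days: (97 − 88) × £23,930 = £215,370
Accrued per-day damages: £733,040 + £215,370 = £948,410
Less amount previously paid: £948,410 − £506,270 = £442,140
Cap: 12% of £5,161,000 = £619,320
Cap at £619,320: £442,140 is within the cap, no reduction.

£442,140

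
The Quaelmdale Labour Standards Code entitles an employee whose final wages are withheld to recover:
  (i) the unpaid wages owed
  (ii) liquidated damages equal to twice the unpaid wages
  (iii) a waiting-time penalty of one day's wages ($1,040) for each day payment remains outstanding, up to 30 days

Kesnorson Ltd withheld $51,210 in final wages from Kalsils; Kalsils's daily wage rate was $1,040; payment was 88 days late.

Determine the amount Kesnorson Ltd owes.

Doubled: 2 × $51,210 = $102,420
Penalty days: min(88, 30) = 30
Waiting-time penalty: 30 × $1,040 = $31,200
Total award: $51,210 + $102,420 + $31,200 = $184,830

$184,830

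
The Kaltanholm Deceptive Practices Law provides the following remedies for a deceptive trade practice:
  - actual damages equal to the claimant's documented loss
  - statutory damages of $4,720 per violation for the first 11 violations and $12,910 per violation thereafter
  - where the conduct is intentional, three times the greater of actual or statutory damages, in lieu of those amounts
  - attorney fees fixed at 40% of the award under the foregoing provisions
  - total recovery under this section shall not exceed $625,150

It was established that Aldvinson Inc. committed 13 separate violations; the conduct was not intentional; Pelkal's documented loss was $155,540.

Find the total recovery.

First 11 violations: 11 × $4,720 = $51,920
Remaining violations: (13 − 11) × $12,910 = $25,820
Statutory damages: $51,920 + $25,820 = $77,740
Conduct not intentional: the in-lieu enhancement does not apply.
Actual plus statutory damages: $155,540 + $77,740 = $233,280
Attorney fees: 40% of $233,280 = $93,312
Total before cap: $233,280 + $93,312 = $326,592
Cap at $625,150: $326,592 is within the cap, no reduction.

$326,592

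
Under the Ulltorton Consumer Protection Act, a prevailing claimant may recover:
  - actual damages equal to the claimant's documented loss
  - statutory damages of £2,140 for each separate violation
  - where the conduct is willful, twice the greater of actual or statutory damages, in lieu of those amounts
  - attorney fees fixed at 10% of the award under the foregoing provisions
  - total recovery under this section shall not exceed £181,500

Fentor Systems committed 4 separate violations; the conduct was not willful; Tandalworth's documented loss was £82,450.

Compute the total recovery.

£100,111

Statutory damages: 4 × £2,140 = £8,560
Conduct not willful: the in-lieu enhancement does not apply.
Actual plus statutory damages: £82,450 + £8,560 = £91,010
Attorney fees: 10% of £91,010 = £9,101
Total before cap: £91,010 + £9,101 = £100,111
Cap at £181,500: £100,111 is within the cap, no reduction.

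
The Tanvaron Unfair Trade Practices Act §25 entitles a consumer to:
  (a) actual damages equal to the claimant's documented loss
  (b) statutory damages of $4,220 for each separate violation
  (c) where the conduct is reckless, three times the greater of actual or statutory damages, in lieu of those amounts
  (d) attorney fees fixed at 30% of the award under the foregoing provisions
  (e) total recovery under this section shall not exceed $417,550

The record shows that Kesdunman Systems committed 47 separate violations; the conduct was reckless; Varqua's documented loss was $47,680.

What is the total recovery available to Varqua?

$417,550

Statutory damages: 47 × $4,220 = $198,340
Greater of actual damages ($47,680) or statutory damages ($198,340): $198,340
Trebled: 3 × $198,340 = $595,020
Attorney fees: 30% of $595,020 = $178,506
Total before cap: $595,020 + $178,506 = $773,526
Cap at $417,550: $773,526 exceeds the cap → $417,550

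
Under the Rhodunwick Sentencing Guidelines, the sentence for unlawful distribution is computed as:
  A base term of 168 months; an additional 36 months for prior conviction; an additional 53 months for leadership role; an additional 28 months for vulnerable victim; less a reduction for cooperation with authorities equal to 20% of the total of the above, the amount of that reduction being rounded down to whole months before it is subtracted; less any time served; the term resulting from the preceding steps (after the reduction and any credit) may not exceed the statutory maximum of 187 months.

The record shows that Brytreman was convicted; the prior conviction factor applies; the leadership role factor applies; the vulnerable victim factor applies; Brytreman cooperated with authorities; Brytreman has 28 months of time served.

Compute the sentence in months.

Sentence: 187 months

Prior conviction enhancement: +36 months
Leadership role enhancement: +53 months
Vulnerable victim enhancement: +28 months
Adjusted term: 168 months + 36 months + 53 months + 28 months = 285 months
Cooperation with authorities reduction: 20% of 285 months = 57 months (rounded down)
After reduction: 285 − 57 = 228 months
Less time served: 228 months − 28 months = 200 months
Cap at 187 months: 200 months exceeds the cap → 187 months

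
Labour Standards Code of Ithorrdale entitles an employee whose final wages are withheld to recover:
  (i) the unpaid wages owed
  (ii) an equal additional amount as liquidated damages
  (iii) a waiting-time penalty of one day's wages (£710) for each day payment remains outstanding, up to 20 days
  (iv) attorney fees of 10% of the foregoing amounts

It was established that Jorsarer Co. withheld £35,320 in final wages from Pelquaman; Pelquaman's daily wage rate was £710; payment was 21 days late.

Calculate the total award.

£93,324

Liquidated damages (equal amount): £35,320
Penalty days: min(21, 20) = 20
Waiting-time penalty: 20 × £710 = £14,200
Subtotal: £35,320 + £35,320 + £14,200 = £84,840
Attorney fees: 10% of £84,840 = £8,484
Total award: £84,840 + £8,484 = £93,324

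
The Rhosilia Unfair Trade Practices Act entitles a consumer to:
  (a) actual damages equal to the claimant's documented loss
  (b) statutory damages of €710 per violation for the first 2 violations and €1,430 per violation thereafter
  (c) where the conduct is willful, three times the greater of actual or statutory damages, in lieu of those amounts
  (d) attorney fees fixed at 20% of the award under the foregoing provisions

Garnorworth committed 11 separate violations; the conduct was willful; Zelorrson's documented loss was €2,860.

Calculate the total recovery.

€51,444

First 2 violations: 2 × €710 = €1,420
Remaining violations: (11 − 2) × €1,430 = €12,870
Statutory damages: €1,420 + €12,870 = €14,290
Greater of actual damages (€2,860) or statutory damages (€14,290): €14,290
Trebled: 3 × €14,290 = €42,870
Attorney fees: 20% of €42,870 = €8,574
Total recovery: €42,870 + €8,574 = €51,444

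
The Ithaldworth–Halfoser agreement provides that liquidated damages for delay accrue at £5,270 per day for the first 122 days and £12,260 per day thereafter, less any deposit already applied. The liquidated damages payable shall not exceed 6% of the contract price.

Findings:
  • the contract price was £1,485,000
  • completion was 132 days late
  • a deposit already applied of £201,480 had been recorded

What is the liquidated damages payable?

First 122 days: 122 × £5,270 = £642,940
Remaining days: (132 − 122) × £12,260 = £122,600
Accrued per-day damages: £642,940 + £122,600 = £765,540
Less deposit already applied: £765,540 − £201,480 = £564,060
Cap: 6% of £1,485,000 = £89,100
Cap at £89,100: £564,060 exceeds the cap → £89,100

£89,100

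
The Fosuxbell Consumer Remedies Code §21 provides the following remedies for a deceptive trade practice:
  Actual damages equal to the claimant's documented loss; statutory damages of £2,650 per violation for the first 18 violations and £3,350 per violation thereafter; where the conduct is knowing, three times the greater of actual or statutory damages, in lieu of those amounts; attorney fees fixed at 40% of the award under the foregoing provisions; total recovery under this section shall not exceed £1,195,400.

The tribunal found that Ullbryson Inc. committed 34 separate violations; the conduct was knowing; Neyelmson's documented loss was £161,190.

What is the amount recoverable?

First 18 violations: 18 × £2,650 = £47,700
Remaining violations: (34 − 18) × £3,350 = £53,600
Statutory damages: £47,700 + £53,600 = £101,300
Greater of actual damages (£161,190) or statutory damages (£101,300): £161,190
Trebled: 3 × £161,190 = £483,570
Attorney fees: 40% of £483,570 = £193,428
Total before cap: £483,570 + £193,428 = £676,998
Cap at £1,195,400: £676,998 is within the cap, no reduction.

£676,998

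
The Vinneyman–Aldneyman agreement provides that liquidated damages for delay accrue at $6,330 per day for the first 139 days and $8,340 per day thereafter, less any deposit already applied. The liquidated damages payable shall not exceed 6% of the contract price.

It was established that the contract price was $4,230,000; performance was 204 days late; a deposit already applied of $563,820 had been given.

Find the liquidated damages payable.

First 139 days: 139 × $6,330 = $879,870
Remaining days: (204 − 139) × $8,340 = $542,100
Accrued per-day damages: $879,870 + $542,100 = $1,421,970
Less deposit already applied: $1,421,970 − $563,820 = $858,150
Cap: 6% of $4,230,000 = $253,800
Cap at $253,800: $858,150 exceeds the cap → $253,800

Liquidated damages: $253,800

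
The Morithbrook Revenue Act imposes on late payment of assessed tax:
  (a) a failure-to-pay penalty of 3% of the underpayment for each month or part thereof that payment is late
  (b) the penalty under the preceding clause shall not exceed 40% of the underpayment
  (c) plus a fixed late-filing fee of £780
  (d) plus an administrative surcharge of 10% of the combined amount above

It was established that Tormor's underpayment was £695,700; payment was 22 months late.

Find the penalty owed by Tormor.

Accrued rate: 3% × 22 = 66%, capped at 40% → 40%
Failure-to-pay penalty: 40% of £695,700 = £278,280
Penalty before surcharge: £278,280 + £780 = £279,060
Administrative surcharge: 10% of £279,060 = £27,906
Total penalty: £279,060 + £27,906 = £306,966

£306,966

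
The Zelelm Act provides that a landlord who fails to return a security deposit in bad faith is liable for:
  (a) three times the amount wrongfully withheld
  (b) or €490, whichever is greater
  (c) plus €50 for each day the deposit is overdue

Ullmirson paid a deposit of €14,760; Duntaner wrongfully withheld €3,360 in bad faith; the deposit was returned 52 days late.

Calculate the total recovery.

Trebled: 3 × €3,360 = €10,080
Minimum €490: €10,080 meets the minimum, no increase.
Late-return penalty: 52 × €50 = €2,600
Damages plus late penalty: €10,080 + €2,600 = €12,680

Recovery: €12,680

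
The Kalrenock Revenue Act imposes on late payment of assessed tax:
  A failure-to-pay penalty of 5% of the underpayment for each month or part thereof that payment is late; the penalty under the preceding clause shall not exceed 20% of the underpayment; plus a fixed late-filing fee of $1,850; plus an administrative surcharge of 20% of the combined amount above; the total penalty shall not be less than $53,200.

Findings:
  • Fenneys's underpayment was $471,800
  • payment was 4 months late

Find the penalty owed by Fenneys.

Accrued rate: 5% × 4 = 20%, capped at 20% → 20%
Failure-to-pay penalty: 20% of $471,800 = $94,360
Penalty before surcharge: $94,360 + $1,850 = $96,210
Administrative surcharge: 20% of $96,210 = $19,242
Total penalty: $96,210 + $19,242 = $115,452
Minimum $53,200: $115,452 meets the minimum, no increase.

$115,452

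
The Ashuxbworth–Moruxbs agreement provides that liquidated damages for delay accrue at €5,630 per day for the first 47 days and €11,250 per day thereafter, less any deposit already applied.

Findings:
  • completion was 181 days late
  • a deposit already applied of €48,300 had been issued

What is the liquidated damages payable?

€1,723,810

First 47 days: 47 × €5,630 = €264,610
Remaining days: (181 − 47) × €11,250 = €1,507,500
Accrued per-day damages: €264,610 + €1,507,500 = €1,772,110
Less deposit already applied: €1,772,110 − €48,300 = €1,723,810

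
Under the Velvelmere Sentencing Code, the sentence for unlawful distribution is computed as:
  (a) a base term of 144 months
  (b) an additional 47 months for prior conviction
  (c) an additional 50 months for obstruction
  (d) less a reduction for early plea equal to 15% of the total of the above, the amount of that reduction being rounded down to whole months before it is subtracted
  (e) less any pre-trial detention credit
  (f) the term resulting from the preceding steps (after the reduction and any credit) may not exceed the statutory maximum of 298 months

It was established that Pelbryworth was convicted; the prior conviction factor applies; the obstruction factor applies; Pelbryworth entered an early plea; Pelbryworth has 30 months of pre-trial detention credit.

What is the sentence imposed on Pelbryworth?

Prior conviction enhancement: +47 months
Obstruction enhancement: +50 months
Adjusted term: 144 months + 47 months + 50 months = 241 months
Early plea reduction: 15% of 241 months = 36 months (rounded down)
After reduction: 241 − 36 = 205 months
Less pre-trial detention credit: 205 months − 30 months = 175 months
Cap at 298 months: 175 months is within the cap, no reduction.

175 months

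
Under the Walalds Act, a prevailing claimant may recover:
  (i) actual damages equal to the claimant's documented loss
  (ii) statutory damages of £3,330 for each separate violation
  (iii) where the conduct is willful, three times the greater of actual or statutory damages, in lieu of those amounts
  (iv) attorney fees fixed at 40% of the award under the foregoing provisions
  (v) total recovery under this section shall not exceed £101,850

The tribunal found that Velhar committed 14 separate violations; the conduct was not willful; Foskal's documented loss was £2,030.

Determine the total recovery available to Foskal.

£68,110

Statutory damages: 14 × £3,330 = £46,620
Conduct not willful: the in-lieu enhancement does not apply.
Actual plus statutory damages: £2,030 + £46,620 = £48,650
Attorney fees: 40% of £48,650 = £19,460
Total before cap: £48,650 + £19,460 = £68,110
Cap at £101,850: £68,110 is within the cap, no reduction.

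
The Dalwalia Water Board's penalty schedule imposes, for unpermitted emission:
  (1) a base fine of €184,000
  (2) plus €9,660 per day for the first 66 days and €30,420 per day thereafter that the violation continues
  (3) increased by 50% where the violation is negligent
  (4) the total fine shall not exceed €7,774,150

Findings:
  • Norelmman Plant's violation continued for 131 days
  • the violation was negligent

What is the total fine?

€4,198,290

First 66 days: 66 × €9,660 = €637,560
Remaining days: (131 − 66) × €30,420 = €1,977,300
Per-day component: €637,560 + €1,977,300 = €2,614,860
Base plus per-day: €184,000 + €2,614,860 = €2,798,860
Enhancement: 50% of €2,798,860 = €1,399,430
Enhanced fine: €2,798,860 + €1,399,430 = €4,198,290
Cap at €7,774,150: €4,198,290 is within the cap, no reduction.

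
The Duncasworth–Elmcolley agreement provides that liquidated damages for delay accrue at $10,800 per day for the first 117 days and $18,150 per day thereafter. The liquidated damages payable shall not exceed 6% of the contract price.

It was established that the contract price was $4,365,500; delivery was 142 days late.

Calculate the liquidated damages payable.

First 117 days: 117 × $10,800 = $1,263,600
Remaining days: (142 − 117) × $18,150 = $453,750
Accrued per-day damages: $1,263,600 + $453,750 = $1,717,350
Cap: 6% of $4,365,500 = $261,930
Cap at $261,930: $1,717,350 exceeds the cap → $261,930

$261,930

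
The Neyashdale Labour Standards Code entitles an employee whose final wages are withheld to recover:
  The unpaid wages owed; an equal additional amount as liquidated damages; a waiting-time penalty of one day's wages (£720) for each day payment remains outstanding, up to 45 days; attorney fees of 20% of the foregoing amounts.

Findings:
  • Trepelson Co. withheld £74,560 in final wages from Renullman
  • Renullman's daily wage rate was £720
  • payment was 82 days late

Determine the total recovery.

£217,824

Liquidated damages (equal amount): £74,560
Penalty days: min(82, 45) = 45
Waiting-time penalty: 45 × £720 = £32,400
Subtotal: £74,560 + £74,560 + £32,400 = £181,520
Attorney fees: 20% of £181,520 = £36,304
Total award: £181,520 + £36,304 = £217,824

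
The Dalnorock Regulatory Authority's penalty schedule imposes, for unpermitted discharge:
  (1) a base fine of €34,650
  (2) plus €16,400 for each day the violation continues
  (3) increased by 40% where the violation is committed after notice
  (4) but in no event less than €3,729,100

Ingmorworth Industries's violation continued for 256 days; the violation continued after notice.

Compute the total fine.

Per-day component: 256 × €16,400 = €4,198,400
Base plus per-day: €34,650 + €4,198,400 = €4,233,050
Enhancement: 40% of €4,233,050 = €1,693,220
Enhanced fine: €4,233,050 + €1,693,220 = €5,926,270
Minimum €3,729,100: €5,926,270 meets the minimum, no increase.

Civil penalty: €5,926,270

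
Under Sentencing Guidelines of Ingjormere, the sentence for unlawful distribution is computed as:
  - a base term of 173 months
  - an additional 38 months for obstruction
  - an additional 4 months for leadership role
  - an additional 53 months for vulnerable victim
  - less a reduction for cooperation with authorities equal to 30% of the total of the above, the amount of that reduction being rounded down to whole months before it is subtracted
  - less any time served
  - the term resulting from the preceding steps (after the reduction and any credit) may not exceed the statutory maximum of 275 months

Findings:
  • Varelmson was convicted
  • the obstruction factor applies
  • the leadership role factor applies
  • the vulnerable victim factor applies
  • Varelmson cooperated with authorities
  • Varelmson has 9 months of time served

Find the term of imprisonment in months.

179 months

Obstruction enhancement: +38 months
Leadership role enhancement: +4 months
Vulnerable victim enhancement: +53 months
Adjusted term: 173 months + 38 months + 4 months + 53 months = 268 months
Cooperation with authorities reduction: 30% of 268 months = 80 months (rounded down)
After reduction: 268 − 80 = 188 months
Less time served: 188 months − 9 months = 179 months
Cap at 275 months: 179 months is within the cap, no reduction.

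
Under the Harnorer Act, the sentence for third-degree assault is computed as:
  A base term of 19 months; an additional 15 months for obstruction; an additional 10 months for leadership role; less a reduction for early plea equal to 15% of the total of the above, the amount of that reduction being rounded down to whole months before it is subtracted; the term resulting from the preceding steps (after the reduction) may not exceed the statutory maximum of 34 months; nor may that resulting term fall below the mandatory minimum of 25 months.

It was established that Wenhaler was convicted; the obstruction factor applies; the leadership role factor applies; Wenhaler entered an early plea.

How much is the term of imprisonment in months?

34 months

Obstruction enhancement: +15 months
Leadership role enhancement: +10 months
Adjusted term: 19 months + 15 months + 10 months = 44 months
Early plea reduction: 15% of 44 months = 6 months (rounded down)
After reduction: 44 − 6 = 38 months
Cap at 34 months: 38 months exceeds the cap → 34 months
Minimum 25 months: 34 months meets the minimum, no increase.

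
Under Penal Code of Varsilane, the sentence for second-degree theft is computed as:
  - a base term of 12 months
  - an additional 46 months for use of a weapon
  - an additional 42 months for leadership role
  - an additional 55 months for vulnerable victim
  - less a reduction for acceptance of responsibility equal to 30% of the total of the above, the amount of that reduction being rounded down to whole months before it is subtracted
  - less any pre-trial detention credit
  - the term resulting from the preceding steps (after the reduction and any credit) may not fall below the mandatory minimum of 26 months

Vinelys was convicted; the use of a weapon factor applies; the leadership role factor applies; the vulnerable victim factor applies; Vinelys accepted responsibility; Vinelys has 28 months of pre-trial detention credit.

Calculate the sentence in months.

81 months

Use of a weapon enhancement: +46 months
Leadership role enhancement: +42 months
Vulnerable victim enhancement: +55 months
Adjusted term: 12 months + 46 months + 42 months + 55 months = 155 months
Acceptance of responsibility reduction: 30% of 155 months = 46 months (rounded down)
After reduction: 155 − 46 = 109 months
Less pre-trial detention credit: 109 months − 28 months = 81 months
Minimum 26 months: 81 months meets the minimum, no increase.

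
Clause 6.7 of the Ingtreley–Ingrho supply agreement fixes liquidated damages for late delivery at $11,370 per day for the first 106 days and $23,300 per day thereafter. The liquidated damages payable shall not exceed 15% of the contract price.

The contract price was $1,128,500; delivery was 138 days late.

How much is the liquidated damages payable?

First 106 days: 106 × $11,370 = $1,205,220
Remaining days: (138 − 106) × $23,300 = $745,600
Accrued per-day damages: $1,205,220 + $745,600 = $1,950,820
Cap: 15% of $1,128,500 = $169,275
Cap at $169,275: $1,950,820 exceeds the cap → $169,275

$169,275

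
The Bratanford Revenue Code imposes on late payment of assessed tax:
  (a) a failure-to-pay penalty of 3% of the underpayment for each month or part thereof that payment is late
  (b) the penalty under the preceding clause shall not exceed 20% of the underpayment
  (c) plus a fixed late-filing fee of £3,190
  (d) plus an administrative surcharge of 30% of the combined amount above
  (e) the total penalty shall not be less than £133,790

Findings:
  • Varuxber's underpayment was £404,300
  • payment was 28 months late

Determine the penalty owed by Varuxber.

Accrued rate: 3% × 28 = 84%, capped at 20% → 20%
Failure-to-pay penalty: 20% of £404,300 = £80,860
Penalty before surcharge: £80,860 + £3,190 = £84,050
Administrative surcharge: 30% of £84,050 = £25,215
Total penalty: £84,050 + £25,215 = £109,265
Minimum £133,790: £109,265 is below the minimum → £133,790

£133,790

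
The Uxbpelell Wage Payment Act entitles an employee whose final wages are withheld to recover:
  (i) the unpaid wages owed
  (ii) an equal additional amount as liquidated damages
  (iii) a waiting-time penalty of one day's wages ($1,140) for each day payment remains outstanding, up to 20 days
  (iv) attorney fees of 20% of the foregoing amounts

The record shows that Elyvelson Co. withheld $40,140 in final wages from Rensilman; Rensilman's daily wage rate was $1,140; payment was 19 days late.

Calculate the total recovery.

$122,328

Liquidated damages (equal amount): $40,140
Penalty days: min(19, 20) = 19
Waiting-time penalty: 19 × $1,140 = $21,660
Subtotal: $40,140 + $40,140 + $21,660 = $101,940
Attorney fees: 20% of $101,940 = $20,388
Total award: $101,940 + $20,388 = $122,328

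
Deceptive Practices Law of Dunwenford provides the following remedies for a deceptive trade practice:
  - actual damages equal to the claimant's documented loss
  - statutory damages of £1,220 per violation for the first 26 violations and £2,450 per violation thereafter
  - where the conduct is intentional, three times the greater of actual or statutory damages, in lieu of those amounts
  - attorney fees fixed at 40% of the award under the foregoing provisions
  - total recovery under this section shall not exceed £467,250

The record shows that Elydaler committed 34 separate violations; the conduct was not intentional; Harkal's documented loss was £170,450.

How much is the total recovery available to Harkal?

£310,478

First 26 violations: 26 × £1,220 = £31,720
Remaining violations: (34 − 26) × £2,450 = £19,600
Statutory damages: £31,720 + £19,600 = £51,320
Conduct not intentional: the in-lieu enhancement does not apply.
Actual plus statutory damages: £170,450 + £51,320 = £221,770
Attorney fees: 40% of £221,770 = £88,708
Total before cap: £221,770 + £88,708 = £310,478
Cap at £467,250: £310,478 is within the cap, no reduction.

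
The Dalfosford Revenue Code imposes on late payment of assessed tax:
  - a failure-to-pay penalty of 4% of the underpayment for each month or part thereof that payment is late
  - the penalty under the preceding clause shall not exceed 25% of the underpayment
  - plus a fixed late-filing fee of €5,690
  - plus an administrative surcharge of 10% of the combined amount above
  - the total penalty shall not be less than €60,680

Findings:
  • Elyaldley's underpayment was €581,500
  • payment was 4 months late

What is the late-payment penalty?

€108,603

Accrued rate: 4% × 4 = 16%, capped at 25% → 16%
Failure-to-pay penalty: 16% of €581,500 = €93,040
Penalty before surcharge: €93,040 + €5,690 = €98,730
Administrative surcharge: 10% of €98,730 = €9,873
Total penalty: €98,730 + €9,873 = €108,603
Minimum €60,680: €108,603 meets the minimum, no increase.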